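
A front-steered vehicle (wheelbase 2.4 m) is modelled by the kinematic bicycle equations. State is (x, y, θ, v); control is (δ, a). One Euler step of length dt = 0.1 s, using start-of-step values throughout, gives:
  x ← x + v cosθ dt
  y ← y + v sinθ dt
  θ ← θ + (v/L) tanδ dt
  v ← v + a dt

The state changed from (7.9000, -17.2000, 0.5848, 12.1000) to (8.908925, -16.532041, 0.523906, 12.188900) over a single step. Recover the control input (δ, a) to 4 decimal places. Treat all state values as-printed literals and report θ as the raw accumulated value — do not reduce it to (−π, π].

δ = -0.1202, a = 0.8890

a = (v'−v)/dt = (0.088900)/0.1 = 0.8890
Δθ = θ'−θ = -0.060894;  (v·dt/L) = 12.1000·0.1/2.4 = 0.504167
tan δ = Δθ·L/(v·dt) = -0.120781  →  δ = -0.1202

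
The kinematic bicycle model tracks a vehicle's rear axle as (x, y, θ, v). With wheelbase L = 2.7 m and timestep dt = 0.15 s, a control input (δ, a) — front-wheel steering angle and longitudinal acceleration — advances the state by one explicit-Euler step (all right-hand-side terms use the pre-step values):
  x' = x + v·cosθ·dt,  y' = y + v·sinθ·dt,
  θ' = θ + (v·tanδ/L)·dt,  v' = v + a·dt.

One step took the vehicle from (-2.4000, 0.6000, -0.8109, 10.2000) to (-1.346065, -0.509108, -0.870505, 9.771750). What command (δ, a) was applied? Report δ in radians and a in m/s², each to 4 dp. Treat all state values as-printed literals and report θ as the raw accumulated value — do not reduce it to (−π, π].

δ = -0.1048, a = -2.8550

a = (v'−v)/dt = (-0.428250)/0.15 = -2.8550
Δθ = θ'−θ = -0.059605;  (v·dt/L) = 10.2000·0.15/2.7 = 0.566667
tan δ = Δθ·L/(v·dt) = -0.105185  →  δ = -0.1048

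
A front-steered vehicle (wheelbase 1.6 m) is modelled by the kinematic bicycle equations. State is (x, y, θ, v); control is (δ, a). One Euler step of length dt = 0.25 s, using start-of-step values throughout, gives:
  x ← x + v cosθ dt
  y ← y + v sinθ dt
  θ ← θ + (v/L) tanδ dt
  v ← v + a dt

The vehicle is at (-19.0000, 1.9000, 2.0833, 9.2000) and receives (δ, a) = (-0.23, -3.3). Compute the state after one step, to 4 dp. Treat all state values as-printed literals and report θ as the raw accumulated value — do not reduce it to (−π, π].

(-20.1278, 3.9045, 1.7467, 8.3750)

x' = -19.0000 + 9.2000·cos(2.0833)·0.25 = -20.1278
y' = 1.9000 + 9.2000·sin(2.0833)·0.25 = 3.9045
θ' = 2.0833 + (9.2000/1.6)·tan(-0.23)·0.25 = 1.7467
v' = 9.2000 − 3.3000·0.25 = 8.3750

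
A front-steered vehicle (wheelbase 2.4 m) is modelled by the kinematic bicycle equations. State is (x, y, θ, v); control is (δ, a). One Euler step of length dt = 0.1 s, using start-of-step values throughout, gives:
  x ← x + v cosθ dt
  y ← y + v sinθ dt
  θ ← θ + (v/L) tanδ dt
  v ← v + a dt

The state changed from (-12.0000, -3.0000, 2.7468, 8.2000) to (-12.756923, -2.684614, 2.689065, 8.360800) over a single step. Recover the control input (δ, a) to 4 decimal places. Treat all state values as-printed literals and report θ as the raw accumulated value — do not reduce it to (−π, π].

δ = -0.1674, a = 1.6080

a = (v'−v)/dt = (0.160800)/0.1 = 1.6080
Δθ = θ'−θ = -0.057735;  (v·dt/L) = 8.2000·0.1/2.4 = 0.341667
tan δ = Δθ·L/(v·dt) = -0.168980  →  δ = -0.1674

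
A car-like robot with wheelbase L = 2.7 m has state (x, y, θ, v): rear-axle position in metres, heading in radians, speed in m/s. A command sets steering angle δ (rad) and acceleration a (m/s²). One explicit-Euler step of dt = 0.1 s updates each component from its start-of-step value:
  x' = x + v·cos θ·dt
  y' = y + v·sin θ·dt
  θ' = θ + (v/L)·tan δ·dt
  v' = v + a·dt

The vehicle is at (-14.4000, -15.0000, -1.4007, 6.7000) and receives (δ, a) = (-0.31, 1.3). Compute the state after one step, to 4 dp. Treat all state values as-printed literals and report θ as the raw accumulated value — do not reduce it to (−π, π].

x' = -14.4000 + 6.7000·cos(-1.4007)·0.1 = -14.2866
y' = -15.0000 + 6.7000·sin(-1.4007)·0.1 = -15.6603
θ' = -1.4007 + (6.7000/2.7)·tan(-0.31)·0.1 = -1.4802
v' = 6.7000 + 1.3000·0.1 = 6.8300

(-14.2866, -15.6603, -1.4802, 6.8300)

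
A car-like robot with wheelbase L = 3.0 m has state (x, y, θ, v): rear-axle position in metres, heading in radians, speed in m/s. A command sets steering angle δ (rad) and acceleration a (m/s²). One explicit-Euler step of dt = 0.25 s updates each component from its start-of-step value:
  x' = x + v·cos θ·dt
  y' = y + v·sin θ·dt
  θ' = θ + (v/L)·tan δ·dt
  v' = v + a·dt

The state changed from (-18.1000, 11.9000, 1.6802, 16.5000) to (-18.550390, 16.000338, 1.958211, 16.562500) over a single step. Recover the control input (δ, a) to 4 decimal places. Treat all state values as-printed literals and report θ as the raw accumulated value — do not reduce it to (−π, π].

a = (v'−v)/dt = (0.062500)/0.25 = 0.2500
Δθ = θ'−θ = 0.278011;  (v·dt/L) = 16.5000·0.25/3.0 = 1.375000
tan δ = Δθ·L/(v·dt) = 0.202190  →  δ = 0.1995

δ = 0.1995, a = 0.2500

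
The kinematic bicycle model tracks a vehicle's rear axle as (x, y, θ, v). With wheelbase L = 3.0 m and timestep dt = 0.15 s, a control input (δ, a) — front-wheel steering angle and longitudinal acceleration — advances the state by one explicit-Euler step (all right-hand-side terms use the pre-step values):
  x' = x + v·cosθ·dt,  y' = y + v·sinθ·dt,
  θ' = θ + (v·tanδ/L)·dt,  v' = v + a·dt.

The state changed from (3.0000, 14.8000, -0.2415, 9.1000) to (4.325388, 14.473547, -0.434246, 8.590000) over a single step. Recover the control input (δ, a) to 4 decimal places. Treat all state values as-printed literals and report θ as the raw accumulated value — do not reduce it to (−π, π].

a = (v'−v)/dt = (-0.510000)/0.15 = -3.4000
Δθ = θ'−θ = -0.192746;  (v·dt/L) = 9.1000·0.15/3.0 = 0.455000
tan δ = Δθ·L/(v·dt) = -0.423618  →  δ = -0.4007

δ = -0.4007, a = -3.4000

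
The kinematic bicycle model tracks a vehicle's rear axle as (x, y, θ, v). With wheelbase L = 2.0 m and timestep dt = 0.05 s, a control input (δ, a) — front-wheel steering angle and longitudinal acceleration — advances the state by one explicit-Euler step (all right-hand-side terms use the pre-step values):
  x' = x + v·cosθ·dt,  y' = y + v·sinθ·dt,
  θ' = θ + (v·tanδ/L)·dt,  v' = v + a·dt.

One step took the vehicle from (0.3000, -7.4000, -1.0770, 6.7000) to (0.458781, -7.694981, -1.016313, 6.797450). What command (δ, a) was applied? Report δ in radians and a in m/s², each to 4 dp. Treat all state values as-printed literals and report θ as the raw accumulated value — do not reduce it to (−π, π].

δ = 0.3476, a = 1.9490

a = (v'−v)/dt = (0.097450)/0.05 = 1.9490
Δθ = θ'−θ = 0.060687;  (v·dt/L) = 6.7000·0.05/2.0 = 0.167500
tan δ = Δθ·L/(v·dt) = 0.362310  →  δ = 0.3476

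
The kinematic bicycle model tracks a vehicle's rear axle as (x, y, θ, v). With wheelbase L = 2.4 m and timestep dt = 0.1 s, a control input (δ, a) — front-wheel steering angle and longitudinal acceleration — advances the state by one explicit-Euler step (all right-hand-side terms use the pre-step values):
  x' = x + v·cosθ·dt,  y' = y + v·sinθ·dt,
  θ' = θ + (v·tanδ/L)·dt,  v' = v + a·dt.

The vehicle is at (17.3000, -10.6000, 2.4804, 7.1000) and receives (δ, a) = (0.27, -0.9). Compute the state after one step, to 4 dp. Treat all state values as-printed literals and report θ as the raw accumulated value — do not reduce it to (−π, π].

x' = 17.3000 + 7.1000·cos(2.4804)·0.1 = 16.7396
y' = -10.6000 + 7.1000·sin(2.4804)·0.1 = -10.1640
θ' = 2.4804 + (7.1000/2.4)·tan(0.27)·0.1 = 2.5623
v' = 7.1000 − 0.9000·0.1 = 7.0100

(16.7396, -10.1640, 2.5623, 7.0100)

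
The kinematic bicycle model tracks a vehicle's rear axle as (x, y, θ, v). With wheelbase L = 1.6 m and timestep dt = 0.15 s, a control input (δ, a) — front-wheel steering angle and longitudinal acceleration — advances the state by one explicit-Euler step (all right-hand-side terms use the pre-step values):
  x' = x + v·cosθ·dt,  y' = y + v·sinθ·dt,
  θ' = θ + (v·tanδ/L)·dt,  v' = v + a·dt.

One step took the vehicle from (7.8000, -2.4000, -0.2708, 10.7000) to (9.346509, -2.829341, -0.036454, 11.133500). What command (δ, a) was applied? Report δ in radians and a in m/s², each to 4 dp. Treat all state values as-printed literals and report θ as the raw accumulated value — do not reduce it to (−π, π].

δ = 0.2295, a = 2.8900

a = (v'−v)/dt = (0.433500)/0.15 = 2.8900
Δθ = θ'−θ = 0.234346;  (v·dt/L) = 10.7000·0.15/1.6 = 1.003125
tan δ = Δθ·L/(v·dt) = 0.233616  →  δ = 0.2295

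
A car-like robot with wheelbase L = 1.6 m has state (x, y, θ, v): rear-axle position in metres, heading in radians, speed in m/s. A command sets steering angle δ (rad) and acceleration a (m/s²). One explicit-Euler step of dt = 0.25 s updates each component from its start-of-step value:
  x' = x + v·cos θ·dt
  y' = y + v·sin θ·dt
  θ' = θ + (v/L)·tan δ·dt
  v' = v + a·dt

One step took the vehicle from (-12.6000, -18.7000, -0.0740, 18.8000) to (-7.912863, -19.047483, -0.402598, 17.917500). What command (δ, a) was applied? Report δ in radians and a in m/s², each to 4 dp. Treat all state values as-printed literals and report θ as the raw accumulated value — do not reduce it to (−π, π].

δ = -0.1114, a = -3.5300

a = (v'−v)/dt = (-0.882500)/0.25 = -3.5300
Δθ = θ'−θ = -0.328598;  (v·dt/L) = 18.8000·0.25/1.6 = 2.937500
tan δ = Δθ·L/(v·dt) = -0.111863  →  δ = -0.1114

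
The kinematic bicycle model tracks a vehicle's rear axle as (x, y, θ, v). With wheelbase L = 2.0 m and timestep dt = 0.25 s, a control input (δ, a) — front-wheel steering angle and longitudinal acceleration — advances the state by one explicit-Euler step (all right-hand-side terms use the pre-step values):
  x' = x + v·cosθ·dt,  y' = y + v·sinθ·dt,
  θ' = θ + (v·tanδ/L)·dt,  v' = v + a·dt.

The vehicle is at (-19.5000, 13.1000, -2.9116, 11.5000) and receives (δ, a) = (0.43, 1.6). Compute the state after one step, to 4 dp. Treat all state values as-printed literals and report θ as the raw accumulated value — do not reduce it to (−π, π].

x' = -19.5000 + 11.5000·cos(-2.9116)·0.25 = -22.2993
y' = 13.1000 + 11.5000·sin(-2.9116)·0.25 = 12.4446
θ' = -2.9116 + (11.5000/2.0)·tan(0.43)·0.25 = -2.2523
v' = 11.5000 + 1.6000·0.25 = 11.9000

(-22.2993, 12.4446, -2.2523, 11.9000)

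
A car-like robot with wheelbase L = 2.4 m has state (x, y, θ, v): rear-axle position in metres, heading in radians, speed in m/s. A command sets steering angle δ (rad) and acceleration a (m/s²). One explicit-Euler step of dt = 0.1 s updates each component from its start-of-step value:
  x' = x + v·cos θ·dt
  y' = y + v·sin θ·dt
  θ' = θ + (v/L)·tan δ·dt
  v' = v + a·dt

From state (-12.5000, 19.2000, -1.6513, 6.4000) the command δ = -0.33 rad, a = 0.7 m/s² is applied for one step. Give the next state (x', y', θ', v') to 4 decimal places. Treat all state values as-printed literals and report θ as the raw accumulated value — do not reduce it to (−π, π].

(-12.5515, 18.5621, -1.7426, 6.4700)

x' = -12.5000 + 6.4000·cos(-1.6513)·0.1 = -12.5515
y' = 19.2000 + 6.4000·sin(-1.6513)·0.1 = 18.5621
θ' = -1.6513 + (6.4000/2.4)·tan(-0.33)·0.1 = -1.7426
v' = 6.4000 + 0.7000·0.1 = 6.4700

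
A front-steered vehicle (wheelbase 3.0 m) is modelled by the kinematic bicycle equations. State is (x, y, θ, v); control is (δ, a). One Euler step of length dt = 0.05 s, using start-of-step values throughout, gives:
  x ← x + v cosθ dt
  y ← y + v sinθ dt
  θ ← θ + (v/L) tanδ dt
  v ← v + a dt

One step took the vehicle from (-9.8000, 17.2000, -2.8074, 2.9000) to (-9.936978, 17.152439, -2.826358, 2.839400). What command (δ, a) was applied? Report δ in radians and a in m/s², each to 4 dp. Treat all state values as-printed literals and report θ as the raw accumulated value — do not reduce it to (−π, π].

a = (v'−v)/dt = (-0.060600)/0.05 = -1.2120
Δθ = θ'−θ = -0.018958;  (v·dt/L) = 2.9000·0.05/3.0 = 0.048333
tan δ = Δθ·L/(v·dt) = -0.392234  →  δ = -0.3738

δ = -0.3738, a = -1.2120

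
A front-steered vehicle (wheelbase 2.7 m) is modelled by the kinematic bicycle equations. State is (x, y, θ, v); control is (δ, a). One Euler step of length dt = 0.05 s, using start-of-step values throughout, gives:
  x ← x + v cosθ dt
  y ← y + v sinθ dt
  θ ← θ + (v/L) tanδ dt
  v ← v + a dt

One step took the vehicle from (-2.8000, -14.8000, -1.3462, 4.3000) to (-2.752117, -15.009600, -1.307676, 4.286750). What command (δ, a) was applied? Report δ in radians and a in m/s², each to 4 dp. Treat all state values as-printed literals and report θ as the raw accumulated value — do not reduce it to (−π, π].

a = (v'−v)/dt = (-0.013250)/0.05 = -0.2650
Δθ = θ'−θ = 0.038524;  (v·dt/L) = 4.3000·0.05/2.7 = 0.079630
tan δ = Δθ·L/(v·dt) = 0.483790  →  δ = 0.4506

δ = 0.4506, a = -0.2650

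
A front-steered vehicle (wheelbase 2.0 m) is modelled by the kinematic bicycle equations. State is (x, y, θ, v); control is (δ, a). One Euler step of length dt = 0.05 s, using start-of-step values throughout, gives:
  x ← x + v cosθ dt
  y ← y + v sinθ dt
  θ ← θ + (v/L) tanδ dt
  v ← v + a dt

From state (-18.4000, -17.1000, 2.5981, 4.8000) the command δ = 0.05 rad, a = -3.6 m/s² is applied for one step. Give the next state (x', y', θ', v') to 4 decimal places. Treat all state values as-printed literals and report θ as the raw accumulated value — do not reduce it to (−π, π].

x' = -18.4000 + 4.8000·cos(2.5981)·0.05 = -18.6054
y' = -17.1000 + 4.8000·sin(2.5981)·0.05 = -16.9759
θ' = 2.5981 + (4.8000/2.0)·tan(0.05)·0.05 = 2.6041
v' = 4.8000 − 3.6000·0.05 = 4.6200

(-18.6054, -16.9759, 2.6041, 4.6200)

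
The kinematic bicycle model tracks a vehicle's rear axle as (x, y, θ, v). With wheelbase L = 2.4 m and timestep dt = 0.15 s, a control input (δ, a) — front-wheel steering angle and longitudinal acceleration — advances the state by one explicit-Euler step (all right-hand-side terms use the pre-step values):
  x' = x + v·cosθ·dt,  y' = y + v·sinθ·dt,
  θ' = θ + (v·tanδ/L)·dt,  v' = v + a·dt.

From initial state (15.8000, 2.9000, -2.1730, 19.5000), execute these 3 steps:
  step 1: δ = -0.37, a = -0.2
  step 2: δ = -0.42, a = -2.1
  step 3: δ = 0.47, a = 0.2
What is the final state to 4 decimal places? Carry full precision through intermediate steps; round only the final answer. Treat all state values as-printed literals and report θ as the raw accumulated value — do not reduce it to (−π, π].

after step 1 (δ=-0.37, a=-0.2): (14.143105, 0.489539, -2.645708, 19.470000)
after step 2 (δ=-0.42, a=-2.1): (11.574384, -0.900064, -3.189131, 19.155000)
after step 3 (δ=0.47, a=0.2): (8.704380, -0.763525, -2.581001, 19.185000)

(8.7044, -0.7635, -2.5810, 19.1850)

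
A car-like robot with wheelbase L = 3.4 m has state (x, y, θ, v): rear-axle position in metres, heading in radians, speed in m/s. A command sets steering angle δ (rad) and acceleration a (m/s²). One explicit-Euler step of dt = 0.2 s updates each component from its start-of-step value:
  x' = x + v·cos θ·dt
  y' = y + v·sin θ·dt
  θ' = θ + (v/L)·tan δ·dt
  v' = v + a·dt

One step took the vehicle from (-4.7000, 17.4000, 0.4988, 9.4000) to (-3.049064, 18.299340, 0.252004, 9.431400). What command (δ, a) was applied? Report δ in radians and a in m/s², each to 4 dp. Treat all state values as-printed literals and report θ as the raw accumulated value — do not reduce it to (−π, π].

δ = -0.4198, a = 0.1570

a = (v'−v)/dt = (0.031400)/0.2 = 0.1570
Δθ = θ'−θ = -0.246796;  (v·dt/L) = 9.4000·0.2/3.4 = 0.552941
tan δ = Δθ·L/(v·dt) = -0.446333  →  δ = -0.4198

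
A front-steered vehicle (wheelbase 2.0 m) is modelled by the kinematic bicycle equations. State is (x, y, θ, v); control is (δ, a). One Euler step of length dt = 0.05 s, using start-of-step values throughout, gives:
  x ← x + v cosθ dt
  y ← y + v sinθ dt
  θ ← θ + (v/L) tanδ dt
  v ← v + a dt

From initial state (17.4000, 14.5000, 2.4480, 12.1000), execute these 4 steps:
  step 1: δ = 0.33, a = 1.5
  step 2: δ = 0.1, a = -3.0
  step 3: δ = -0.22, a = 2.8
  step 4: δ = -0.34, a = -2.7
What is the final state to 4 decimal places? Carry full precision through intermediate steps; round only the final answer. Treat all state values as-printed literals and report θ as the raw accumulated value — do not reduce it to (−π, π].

after step 1 (δ=0.33, a=1.5): (16.934783, 14.886779, 2.551614, 12.175000)
after step 2 (δ=0.1, a=-3.0): (16.428940, 15.225453, 2.582153, 12.025000)
after step 3 (δ=-0.22, a=2.8): (15.919349, 15.544543, 2.514928, 12.165000)
after step 4 (δ=-0.34, a=-2.7): (15.426674, 15.901249, 2.407347, 12.030000)

(15.4267, 15.9012, 2.4073, 12.0300)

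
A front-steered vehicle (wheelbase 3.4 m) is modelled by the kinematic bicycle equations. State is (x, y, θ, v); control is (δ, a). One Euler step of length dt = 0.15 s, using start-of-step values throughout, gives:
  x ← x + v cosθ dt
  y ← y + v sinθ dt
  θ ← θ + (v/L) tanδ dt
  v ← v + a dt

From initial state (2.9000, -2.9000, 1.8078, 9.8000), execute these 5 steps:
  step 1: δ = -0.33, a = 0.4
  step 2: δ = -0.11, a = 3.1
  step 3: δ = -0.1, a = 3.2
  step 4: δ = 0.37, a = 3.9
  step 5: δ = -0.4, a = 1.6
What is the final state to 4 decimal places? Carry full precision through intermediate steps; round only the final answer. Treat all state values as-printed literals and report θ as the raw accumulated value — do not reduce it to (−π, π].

after step 1 (δ=-0.33, a=0.4): (2.554857, -1.471093, 1.659708, 9.860000)
after step 2 (δ=-0.11, a=3.1): (2.423529, 0.002065, 1.611664, 10.325000)
after step 3 (δ=-0.1, a=3.2): (2.360252, 1.549522, 1.565961, 10.805000)
after step 4 (δ=0.37, a=3.9): (2.368090, 3.170253, 1.750851, 11.390000)
after step 5 (δ=-0.4, a=1.6): (2.062125, 4.851133, 1.538398, 11.630000)

(2.0621, 4.8511, 1.5384, 11.6300)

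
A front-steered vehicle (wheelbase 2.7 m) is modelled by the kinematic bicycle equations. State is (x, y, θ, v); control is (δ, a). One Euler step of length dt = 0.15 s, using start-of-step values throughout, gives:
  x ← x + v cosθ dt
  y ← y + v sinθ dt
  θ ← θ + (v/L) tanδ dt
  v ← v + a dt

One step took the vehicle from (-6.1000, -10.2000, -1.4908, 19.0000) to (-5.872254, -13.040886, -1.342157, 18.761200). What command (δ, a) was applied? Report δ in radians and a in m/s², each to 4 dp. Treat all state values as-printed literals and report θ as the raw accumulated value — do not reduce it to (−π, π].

a = (v'−v)/dt = (-0.238800)/0.15 = -1.5920
Δθ = θ'−θ = 0.148643;  (v·dt/L) = 19.0000·0.15/2.7 = 1.055556
tan δ = Δθ·L/(v·dt) = 0.140820  →  δ = 0.1399

δ = 0.1399, a = -1.5920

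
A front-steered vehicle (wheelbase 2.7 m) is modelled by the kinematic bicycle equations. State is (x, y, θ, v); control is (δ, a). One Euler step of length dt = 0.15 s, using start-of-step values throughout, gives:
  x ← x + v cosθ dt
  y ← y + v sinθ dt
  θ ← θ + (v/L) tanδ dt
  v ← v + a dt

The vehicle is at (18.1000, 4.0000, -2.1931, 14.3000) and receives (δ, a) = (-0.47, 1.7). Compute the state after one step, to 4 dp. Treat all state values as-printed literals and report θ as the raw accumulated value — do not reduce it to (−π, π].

(16.8497, 2.2571, -2.5967, 14.5550)

x' = 18.1000 + 14.3000·cos(-2.1931)·0.15 = 16.8497
y' = 4.0000 + 14.3000·sin(-2.1931)·0.15 = 2.2571
θ' = -2.1931 + (14.3000/2.7)·tan(-0.47)·0.15 = -2.5967
v' = 14.3000 + 1.7000·0.15 = 14.5550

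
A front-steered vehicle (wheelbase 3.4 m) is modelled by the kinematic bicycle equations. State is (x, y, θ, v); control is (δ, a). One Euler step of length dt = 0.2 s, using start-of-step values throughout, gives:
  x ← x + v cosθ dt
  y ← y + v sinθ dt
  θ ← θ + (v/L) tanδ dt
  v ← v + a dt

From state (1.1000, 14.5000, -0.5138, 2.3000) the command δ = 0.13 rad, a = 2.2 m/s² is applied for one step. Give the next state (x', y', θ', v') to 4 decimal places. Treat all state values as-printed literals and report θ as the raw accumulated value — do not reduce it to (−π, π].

x' = 1.1000 + 2.3000·cos(-0.5138)·0.2 = 1.5006
y' = 14.5000 + 2.3000·sin(-0.5138)·0.2 = 14.2739
θ' = -0.5138 + (2.3000/3.4)·tan(0.13)·0.2 = -0.4961
v' = 2.3000 + 2.2000·0.2 = 2.7400

(1.5006, 14.2739, -0.4961, 2.7400)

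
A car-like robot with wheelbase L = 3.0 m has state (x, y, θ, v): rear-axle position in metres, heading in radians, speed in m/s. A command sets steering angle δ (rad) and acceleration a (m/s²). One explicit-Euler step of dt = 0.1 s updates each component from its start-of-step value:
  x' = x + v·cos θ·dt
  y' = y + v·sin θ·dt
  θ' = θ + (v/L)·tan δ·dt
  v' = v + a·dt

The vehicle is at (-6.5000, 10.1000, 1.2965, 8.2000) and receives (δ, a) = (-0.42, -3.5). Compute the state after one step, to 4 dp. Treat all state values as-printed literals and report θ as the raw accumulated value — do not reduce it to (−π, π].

(-6.2779, 10.8893, 1.1744, 7.8500)

x' = -6.5000 + 8.2000·cos(1.2965)·0.1 = -6.2779
y' = 10.1000 + 8.2000·sin(1.2965)·0.1 = 10.8893
θ' = 1.2965 + (8.2000/3.0)·tan(-0.42)·0.1 = 1.1744
v' = 8.2000 − 3.5000·0.1 = 7.8500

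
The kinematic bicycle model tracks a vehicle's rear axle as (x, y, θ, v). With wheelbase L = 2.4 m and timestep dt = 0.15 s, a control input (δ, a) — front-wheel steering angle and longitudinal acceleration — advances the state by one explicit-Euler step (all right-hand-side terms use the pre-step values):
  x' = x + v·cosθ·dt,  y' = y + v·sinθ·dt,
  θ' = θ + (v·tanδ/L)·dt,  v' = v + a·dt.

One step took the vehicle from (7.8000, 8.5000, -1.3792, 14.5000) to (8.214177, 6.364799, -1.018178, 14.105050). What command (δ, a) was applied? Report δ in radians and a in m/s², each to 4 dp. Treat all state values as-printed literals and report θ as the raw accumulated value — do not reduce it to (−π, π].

δ = 0.3791, a = -2.6330

a = (v'−v)/dt = (-0.394950)/0.15 = -2.6330
Δθ = θ'−θ = 0.361022;  (v·dt/L) = 14.5000·0.15/2.4 = 0.906250
tan δ = Δθ·L/(v·dt) = 0.398369  →  δ = 0.3791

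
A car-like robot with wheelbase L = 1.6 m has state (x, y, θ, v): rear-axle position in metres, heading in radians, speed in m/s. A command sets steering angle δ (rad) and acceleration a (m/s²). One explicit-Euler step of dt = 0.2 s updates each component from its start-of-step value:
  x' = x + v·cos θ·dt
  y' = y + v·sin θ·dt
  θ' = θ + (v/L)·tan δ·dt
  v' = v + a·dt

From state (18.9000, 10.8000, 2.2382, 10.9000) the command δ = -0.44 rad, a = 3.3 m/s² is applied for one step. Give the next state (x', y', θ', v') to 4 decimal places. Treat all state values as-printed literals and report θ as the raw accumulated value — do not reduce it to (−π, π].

x' = 18.9000 + 10.9000·cos(2.2382)·0.2 = 17.5507
y' = 10.8000 + 10.9000·sin(2.2382)·0.2 = 12.5122
θ' = 2.2382 + (10.9000/1.6)·tan(-0.44)·0.2 = 1.5968
v' = 10.9000 + 3.3000·0.2 = 11.5600

(17.5507, 12.5122, 1.5968, 11.5600)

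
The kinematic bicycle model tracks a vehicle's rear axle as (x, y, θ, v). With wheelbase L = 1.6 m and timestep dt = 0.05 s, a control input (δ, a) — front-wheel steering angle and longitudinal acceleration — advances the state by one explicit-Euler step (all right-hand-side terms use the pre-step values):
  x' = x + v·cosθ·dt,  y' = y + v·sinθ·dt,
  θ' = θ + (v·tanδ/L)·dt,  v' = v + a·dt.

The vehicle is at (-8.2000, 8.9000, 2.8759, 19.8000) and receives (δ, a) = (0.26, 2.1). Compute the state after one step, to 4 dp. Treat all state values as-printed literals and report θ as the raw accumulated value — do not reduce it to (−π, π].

x' = -8.2000 + 19.8000·cos(2.8759)·0.05 = -9.1553
y' = 8.9000 + 19.8000·sin(2.8759)·0.05 = 9.1600
θ' = 2.8759 + (19.8000/1.6)·tan(0.26)·0.05 = 3.0405
v' = 19.8000 + 2.1000·0.05 = 19.9050

(-9.1553, 9.1600, 3.0405, 19.9050)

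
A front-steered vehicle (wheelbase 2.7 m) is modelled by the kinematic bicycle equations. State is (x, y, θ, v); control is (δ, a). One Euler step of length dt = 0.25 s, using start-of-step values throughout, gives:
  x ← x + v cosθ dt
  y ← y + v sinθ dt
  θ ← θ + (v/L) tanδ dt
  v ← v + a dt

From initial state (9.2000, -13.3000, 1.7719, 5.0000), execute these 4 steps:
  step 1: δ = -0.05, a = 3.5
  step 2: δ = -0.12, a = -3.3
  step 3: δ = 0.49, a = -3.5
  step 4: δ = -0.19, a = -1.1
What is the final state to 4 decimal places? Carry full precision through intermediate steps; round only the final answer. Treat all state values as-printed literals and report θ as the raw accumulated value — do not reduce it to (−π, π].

(8.1794, -8.3989, 1.8582, 3.9000)

after step 1 (δ=-0.05, a=3.5): (8.950311, -12.075192, 1.748733, 5.875000)
after step 2 (δ=-0.12, a=-3.3): (8.690344, -10.629632, 1.683140, 5.050000)
after step 3 (δ=0.49, a=-3.5): (8.548809, -9.375090, 1.932548, 4.175000)
after step 4 (δ=-0.19, a=-1.1): (8.179412, -8.398893, 1.858202, 3.900000)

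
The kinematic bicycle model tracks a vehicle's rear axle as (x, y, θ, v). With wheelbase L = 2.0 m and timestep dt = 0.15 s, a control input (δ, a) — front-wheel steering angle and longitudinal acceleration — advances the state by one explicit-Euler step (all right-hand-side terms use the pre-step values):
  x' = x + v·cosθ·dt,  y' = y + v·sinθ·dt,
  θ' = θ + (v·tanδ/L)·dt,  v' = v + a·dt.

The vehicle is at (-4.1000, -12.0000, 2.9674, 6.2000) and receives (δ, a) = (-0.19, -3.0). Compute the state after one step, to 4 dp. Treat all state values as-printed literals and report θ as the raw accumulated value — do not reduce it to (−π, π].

x' = -4.1000 + 6.2000·cos(2.9674)·0.15 = -5.0159
y' = -12.0000 + 6.2000·sin(2.9674)·0.15 = -11.8388
θ' = 2.9674 + (6.2000/2.0)·tan(-0.19)·0.15 = 2.8780
v' = 6.2000 − 3.0000·0.15 = 5.7500

(-5.0159, -11.8388, 2.8780, 5.7500)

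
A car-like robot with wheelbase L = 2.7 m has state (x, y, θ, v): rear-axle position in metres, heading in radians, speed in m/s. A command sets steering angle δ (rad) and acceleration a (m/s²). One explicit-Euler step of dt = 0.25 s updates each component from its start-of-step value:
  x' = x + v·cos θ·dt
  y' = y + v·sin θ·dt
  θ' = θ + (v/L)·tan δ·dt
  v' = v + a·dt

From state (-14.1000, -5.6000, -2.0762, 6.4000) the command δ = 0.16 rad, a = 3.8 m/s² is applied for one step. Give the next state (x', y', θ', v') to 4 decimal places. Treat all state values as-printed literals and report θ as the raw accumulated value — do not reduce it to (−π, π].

x' = -14.1000 + 6.4000·cos(-2.0762)·0.25 = -14.8747
y' = -5.6000 + 6.4000·sin(-2.0762)·0.25 = -7.0000
θ' = -2.0762 + (6.4000/2.7)·tan(0.16)·0.25 = -1.9806
v' = 6.4000 + 3.8000·0.25 = 7.3500

(-14.8747, -7.0000, -1.9806, 7.3500)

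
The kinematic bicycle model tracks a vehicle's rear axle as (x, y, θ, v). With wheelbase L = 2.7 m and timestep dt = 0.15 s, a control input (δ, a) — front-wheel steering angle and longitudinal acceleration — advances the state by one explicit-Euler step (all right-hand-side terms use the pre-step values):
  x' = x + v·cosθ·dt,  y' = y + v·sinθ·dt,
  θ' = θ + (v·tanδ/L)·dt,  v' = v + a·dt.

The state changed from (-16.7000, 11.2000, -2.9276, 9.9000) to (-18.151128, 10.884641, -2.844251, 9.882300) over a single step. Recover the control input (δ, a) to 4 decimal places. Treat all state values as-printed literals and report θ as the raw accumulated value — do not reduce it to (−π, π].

a = (v'−v)/dt = (-0.017700)/0.15 = -0.1180
Δθ = θ'−θ = 0.083349;  (v·dt/L) = 9.9000·0.15/2.7 = 0.550000
tan δ = Δθ·L/(v·dt) = 0.151544  →  δ = 0.1504

δ = 0.1504, a = -0.1180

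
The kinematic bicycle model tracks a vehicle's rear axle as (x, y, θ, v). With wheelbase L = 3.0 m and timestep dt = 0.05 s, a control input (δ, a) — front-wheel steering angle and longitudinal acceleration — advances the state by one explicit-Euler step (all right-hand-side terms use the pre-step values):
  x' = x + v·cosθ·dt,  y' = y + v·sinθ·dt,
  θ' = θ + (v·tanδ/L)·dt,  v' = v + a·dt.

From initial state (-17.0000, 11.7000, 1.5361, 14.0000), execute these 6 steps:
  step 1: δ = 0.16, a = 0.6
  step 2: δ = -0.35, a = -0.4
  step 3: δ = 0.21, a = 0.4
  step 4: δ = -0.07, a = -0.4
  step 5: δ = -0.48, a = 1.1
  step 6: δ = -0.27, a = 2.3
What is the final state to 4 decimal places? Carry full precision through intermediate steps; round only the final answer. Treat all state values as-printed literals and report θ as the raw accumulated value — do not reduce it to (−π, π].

(-16.7435, 15.8930, 1.3353, 14.1800)

after step 1 (δ=0.16, a=0.6): (-16.975717, 12.399579, 1.573755, 14.030000)
after step 2 (δ=-0.35, a=-0.4): (-16.977793, 13.101076, 1.488399, 14.010000)
after step 3 (δ=0.21, a=0.4): (-16.920139, 13.799199, 1.538168, 14.030000)
after step 4 (δ=-0.07, a=-0.4): (-16.897255, 14.500326, 1.521773, 14.010000)
after step 5 (δ=-0.48, a=1.1): (-16.862928, 15.199984, 1.400210, 14.065000)
after step 6 (δ=-0.27, a=2.3): (-16.743544, 15.893027, 1.335334, 14.180000)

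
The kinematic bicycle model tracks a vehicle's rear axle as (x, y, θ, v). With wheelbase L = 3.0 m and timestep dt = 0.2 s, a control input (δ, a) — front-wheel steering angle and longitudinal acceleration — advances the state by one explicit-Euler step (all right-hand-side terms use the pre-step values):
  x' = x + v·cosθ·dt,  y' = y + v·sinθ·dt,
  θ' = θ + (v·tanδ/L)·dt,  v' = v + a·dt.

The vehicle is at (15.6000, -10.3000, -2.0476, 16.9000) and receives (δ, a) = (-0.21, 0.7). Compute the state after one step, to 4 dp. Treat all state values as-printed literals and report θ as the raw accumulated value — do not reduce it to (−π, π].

(14.0488, -13.3030, -2.2877, 17.0400)

x' = 15.6000 + 16.9000·cos(-2.0476)·0.2 = 14.0488
y' = -10.3000 + 16.9000·sin(-2.0476)·0.2 = -13.3030
θ' = -2.0476 + (16.9000/3.0)·tan(-0.21)·0.2 = -2.2877
v' = 16.9000 + 0.7000·0.2 = 17.0400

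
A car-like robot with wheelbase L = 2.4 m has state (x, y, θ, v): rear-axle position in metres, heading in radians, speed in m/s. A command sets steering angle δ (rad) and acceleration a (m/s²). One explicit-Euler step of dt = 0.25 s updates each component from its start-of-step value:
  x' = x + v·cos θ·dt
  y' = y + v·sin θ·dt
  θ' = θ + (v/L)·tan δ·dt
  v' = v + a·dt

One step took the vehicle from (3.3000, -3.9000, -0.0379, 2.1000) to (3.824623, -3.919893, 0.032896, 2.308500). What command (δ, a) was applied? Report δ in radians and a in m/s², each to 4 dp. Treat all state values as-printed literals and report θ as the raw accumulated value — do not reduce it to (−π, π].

δ = 0.3130, a = 0.8340

a = (v'−v)/dt = (0.208500)/0.25 = 0.8340
Δθ = θ'−θ = 0.070796;  (v·dt/L) = 2.1000·0.25/2.4 = 0.218750
tan δ = Δθ·L/(v·dt) = 0.323639  →  δ = 0.3130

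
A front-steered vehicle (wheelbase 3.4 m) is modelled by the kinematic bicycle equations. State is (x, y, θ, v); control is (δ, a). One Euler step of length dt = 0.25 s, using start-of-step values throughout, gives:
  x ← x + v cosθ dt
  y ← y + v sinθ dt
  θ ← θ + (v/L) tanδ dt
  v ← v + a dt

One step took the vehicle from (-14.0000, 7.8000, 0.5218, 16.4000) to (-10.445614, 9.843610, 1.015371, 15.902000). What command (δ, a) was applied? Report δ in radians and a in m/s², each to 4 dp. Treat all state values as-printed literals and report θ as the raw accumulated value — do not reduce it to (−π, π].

a = (v'−v)/dt = (-0.498000)/0.25 = -1.9920
Δθ = θ'−θ = 0.493571;  (v·dt/L) = 16.4000·0.25/3.4 = 1.205882
tan δ = Δθ·L/(v·dt) = 0.409303  →  δ = 0.3885

δ = 0.3885, a = -1.9920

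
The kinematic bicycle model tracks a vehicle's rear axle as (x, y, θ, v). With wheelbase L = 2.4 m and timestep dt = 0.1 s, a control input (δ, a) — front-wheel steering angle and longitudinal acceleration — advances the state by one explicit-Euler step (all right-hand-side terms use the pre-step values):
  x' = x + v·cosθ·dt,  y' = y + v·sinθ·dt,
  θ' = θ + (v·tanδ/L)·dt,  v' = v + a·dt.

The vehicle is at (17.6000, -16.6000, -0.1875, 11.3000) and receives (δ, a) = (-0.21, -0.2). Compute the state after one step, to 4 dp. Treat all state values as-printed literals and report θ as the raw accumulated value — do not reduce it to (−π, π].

x' = 17.6000 + 11.3000·cos(-0.1875)·0.1 = 18.7102
y' = -16.6000 + 11.3000·sin(-0.1875)·0.1 = -16.8106
θ' = -0.1875 + (11.3000/2.4)·tan(-0.21)·0.1 = -0.2879
v' = 11.3000 − 0.2000·0.1 = 11.2800

(18.7102, -16.8106, -0.2879, 11.2800)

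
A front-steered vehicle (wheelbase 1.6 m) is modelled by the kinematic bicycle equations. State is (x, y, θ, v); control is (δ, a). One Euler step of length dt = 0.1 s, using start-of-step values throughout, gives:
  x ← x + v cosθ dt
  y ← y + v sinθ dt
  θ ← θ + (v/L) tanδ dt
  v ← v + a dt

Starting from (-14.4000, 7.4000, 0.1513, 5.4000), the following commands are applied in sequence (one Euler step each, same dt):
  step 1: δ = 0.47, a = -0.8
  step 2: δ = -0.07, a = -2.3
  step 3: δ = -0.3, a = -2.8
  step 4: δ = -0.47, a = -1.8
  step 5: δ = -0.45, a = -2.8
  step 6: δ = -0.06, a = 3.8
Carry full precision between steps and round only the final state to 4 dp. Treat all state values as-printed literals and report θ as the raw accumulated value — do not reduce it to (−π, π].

(-11.5083, 7.8789, -0.1078, 4.7300)

after step 1 (δ=0.47, a=-0.8): (-13.866169, 7.481391, 0.322738, 5.320000)
after step 2 (δ=-0.07, a=-2.3): (-13.361636, 7.650122, 0.299425, 5.090000)
after step 3 (δ=-0.3, a=-2.8): (-12.875283, 7.800263, 0.201018, 4.810000)
after step 4 (δ=-0.47, a=-1.8): (-12.403969, 7.896302, 0.048311, 4.630000)
after step 5 (δ=-0.45, a=-2.8): (-11.941509, 7.918661, -0.091474, 4.350000)
after step 6 (δ=-0.06, a=3.8): (-11.508328, 7.878926, -0.107806, 4.730000)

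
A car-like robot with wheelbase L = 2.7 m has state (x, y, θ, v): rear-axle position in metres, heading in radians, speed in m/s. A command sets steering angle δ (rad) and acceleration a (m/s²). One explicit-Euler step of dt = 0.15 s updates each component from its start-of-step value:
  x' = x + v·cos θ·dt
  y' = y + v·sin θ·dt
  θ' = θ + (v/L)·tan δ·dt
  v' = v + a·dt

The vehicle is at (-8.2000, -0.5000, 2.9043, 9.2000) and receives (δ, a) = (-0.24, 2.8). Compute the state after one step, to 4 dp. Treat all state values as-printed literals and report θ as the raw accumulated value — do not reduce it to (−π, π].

(-9.5413, -0.1756, 2.7792, 9.6200)

x' = -8.2000 + 9.2000·cos(2.9043)·0.15 = -9.5413
y' = -0.5000 + 9.2000·sin(2.9043)·0.15 = -0.1756
θ' = 2.9043 + (9.2000/2.7)·tan(-0.24)·0.15 = 2.7792
v' = 9.2000 + 2.8000·0.15 = 9.6200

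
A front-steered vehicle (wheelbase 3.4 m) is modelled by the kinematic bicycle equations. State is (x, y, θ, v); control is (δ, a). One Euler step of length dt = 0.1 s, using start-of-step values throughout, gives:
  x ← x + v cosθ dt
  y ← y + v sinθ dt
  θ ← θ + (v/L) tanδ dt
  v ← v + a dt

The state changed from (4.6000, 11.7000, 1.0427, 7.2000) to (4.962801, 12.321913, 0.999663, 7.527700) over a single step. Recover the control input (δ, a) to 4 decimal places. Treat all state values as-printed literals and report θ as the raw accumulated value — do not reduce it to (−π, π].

a = (v'−v)/dt = (0.327700)/0.1 = 3.2770
Δθ = θ'−θ = -0.043037;  (v·dt/L) = 7.2000·0.1/3.4 = 0.211765
tan δ = Δθ·L/(v·dt) = -0.203230  →  δ = -0.2005

δ = -0.2005, a = 3.2770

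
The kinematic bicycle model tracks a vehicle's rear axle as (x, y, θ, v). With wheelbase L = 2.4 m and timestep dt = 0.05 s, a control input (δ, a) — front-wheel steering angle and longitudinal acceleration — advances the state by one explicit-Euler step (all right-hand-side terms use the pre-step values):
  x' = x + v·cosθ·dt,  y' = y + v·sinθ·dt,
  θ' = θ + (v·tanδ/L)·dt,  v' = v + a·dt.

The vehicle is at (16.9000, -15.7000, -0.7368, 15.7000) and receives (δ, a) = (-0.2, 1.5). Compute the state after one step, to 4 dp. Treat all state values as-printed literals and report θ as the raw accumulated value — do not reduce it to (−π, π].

(17.4814, -16.2275, -0.8031, 15.7750)

x' = 16.9000 + 15.7000·cos(-0.7368)·0.05 = 17.4814
y' = -15.7000 + 15.7000·sin(-0.7368)·0.05 = -16.2275
θ' = -0.7368 + (15.7000/2.4)·tan(-0.2)·0.05 = -0.8031
v' = 15.7000 + 1.5000·0.05 = 15.7750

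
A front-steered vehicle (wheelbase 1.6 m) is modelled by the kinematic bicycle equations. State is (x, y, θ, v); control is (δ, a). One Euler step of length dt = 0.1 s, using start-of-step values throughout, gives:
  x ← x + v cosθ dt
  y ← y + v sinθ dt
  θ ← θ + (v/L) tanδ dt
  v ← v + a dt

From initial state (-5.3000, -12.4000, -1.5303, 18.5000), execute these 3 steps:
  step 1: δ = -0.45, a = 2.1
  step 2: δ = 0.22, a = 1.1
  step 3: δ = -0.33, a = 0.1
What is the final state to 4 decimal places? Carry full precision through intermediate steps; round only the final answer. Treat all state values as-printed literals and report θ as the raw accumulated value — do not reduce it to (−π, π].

after step 1 (δ=-0.45, a=2.1): (-5.225102, -14.248483, -2.088832, 18.710000)
after step 2 (δ=0.22, a=1.1): (-6.151574, -15.873996, -1.827337, 18.820000)
after step 3 (δ=-0.33, a=0.1): (-6.629106, -17.694404, -2.230232, 18.830000)

(-6.6291, -17.6944, -2.2302, 18.8300)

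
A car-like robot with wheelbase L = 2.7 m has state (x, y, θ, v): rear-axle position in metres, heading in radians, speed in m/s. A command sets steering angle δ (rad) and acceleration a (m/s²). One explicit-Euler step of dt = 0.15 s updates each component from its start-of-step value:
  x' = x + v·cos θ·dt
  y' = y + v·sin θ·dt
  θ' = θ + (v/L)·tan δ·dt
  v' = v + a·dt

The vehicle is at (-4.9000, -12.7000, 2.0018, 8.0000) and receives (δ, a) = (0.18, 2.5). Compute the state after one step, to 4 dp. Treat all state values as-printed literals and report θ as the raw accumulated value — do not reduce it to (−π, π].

x' = -4.9000 + 8.0000·cos(2.0018)·0.15 = -5.4013
y' = -12.7000 + 8.0000·sin(2.0018)·0.15 = -11.6097
θ' = 2.0018 + (8.0000/2.7)·tan(0.18)·0.15 = 2.0827
v' = 8.0000 + 2.5000·0.15 = 8.3750

(-5.4013, -11.6097, 2.0827, 8.3750)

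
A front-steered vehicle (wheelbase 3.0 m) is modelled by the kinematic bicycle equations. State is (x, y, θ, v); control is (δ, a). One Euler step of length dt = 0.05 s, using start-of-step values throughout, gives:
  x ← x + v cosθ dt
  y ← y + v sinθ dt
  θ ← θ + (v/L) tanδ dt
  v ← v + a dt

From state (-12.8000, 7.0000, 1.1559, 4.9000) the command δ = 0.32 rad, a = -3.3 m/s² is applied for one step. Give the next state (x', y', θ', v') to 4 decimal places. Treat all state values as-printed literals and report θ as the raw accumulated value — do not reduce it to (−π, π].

x' = -12.8000 + 4.9000·cos(1.1559)·0.05 = -12.7012
y' = 7.0000 + 4.9000·sin(1.1559)·0.05 = 7.2242
θ' = 1.1559 + (4.9000/3.0)·tan(0.32)·0.05 = 1.1830
v' = 4.9000 − 3.3000·0.05 = 4.7350

(-12.7012, 7.2242, 1.1830, 4.7350)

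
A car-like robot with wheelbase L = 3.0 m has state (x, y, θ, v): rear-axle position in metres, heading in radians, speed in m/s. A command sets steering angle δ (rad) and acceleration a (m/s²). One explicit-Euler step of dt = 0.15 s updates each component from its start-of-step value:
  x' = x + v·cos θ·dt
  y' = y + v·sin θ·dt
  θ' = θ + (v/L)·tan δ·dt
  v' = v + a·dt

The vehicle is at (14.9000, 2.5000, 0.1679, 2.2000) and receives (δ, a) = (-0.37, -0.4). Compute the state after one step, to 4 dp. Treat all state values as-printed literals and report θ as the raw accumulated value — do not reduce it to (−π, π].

(15.2254, 2.5551, 0.1252, 2.1400)

x' = 14.9000 + 2.2000·cos(0.1679)·0.15 = 15.2254
y' = 2.5000 + 2.2000·sin(0.1679)·0.15 = 2.5551
θ' = 0.1679 + (2.2000/3.0)·tan(-0.37)·0.15 = 0.1252
v' = 2.2000 − 0.4000·0.15 = 2.1400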